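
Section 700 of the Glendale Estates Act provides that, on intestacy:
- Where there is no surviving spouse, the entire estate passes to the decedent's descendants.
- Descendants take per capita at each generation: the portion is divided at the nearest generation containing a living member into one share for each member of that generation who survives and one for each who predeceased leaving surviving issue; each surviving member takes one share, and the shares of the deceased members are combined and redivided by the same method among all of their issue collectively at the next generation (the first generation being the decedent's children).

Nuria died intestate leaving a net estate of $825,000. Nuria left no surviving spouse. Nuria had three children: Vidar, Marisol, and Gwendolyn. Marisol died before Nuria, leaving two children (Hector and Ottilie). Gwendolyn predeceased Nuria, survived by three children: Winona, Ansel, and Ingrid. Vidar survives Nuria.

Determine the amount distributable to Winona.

Winona receives $110,000.

The entire $825,000 passes to the descendants.
That amount ($825,000) is divided at the children's generation into 3 shares of $275,000. Vidar takes $275,000. The 2 shares of the deceased (Marisol and Gwendolyn) are combined into a pool of $550,000.
That pool ($550,000) is divided at the grandchildren's generation equally among Hector, Ottilie, Winona, Ansel, and Ingrid: $110,000 each.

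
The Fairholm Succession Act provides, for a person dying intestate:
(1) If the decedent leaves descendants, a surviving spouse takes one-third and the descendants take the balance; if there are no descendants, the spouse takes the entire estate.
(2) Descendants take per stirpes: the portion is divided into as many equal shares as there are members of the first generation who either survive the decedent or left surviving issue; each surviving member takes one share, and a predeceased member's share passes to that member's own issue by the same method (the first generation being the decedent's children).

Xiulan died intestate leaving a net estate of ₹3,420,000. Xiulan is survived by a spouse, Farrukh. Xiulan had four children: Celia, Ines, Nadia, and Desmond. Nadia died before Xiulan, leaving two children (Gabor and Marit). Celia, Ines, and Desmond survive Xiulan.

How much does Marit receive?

Marit receives ₹285,000.

Farrukh takes one-third of ₹3,420,000 = ₹1,140,000. The remaining ₹2,280,000 passes to the descendants.
The descendants' portion (₹2,280,000) is divided into 4 shares of ₹570,000: Celia, Ines, and Desmond each take ₹570,000; Nadia's ₹570,000 share passes to Nadia's issue.
Nadia's share (₹570,000) is divided into 2 shares of ₹285,000: Gabor and Marit each take ₹285,000.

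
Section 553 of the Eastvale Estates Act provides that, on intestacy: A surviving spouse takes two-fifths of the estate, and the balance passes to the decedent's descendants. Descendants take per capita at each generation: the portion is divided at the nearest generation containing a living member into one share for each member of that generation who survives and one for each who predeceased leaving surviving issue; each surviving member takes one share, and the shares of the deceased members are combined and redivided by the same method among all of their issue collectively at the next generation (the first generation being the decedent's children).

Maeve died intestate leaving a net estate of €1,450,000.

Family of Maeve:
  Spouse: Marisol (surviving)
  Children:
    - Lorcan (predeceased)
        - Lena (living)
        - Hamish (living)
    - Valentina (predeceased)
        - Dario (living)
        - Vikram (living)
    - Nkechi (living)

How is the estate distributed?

Marisol takes two-fifths of €1,450,000 = €580,000. The remaining €870,000 passes to the descendants.
The descendants' portion (€870,000) is divided at the children's generation into 3 shares of €290,000. Nkechi takes €290,000. The 2 shares of the deceased (Lorcan and Valentina) are combined into a pool of €580,000.
That pool (€580,000) is divided at the grandchildren's generation equally among Lena, Hamish, Dario, and Vikram: €145,000 each.

Marisol: €580,000; Lena: €145,000; Hamish: €145,000; Dario: €145,000; Vikram: €145,000; Nkechi: €290,000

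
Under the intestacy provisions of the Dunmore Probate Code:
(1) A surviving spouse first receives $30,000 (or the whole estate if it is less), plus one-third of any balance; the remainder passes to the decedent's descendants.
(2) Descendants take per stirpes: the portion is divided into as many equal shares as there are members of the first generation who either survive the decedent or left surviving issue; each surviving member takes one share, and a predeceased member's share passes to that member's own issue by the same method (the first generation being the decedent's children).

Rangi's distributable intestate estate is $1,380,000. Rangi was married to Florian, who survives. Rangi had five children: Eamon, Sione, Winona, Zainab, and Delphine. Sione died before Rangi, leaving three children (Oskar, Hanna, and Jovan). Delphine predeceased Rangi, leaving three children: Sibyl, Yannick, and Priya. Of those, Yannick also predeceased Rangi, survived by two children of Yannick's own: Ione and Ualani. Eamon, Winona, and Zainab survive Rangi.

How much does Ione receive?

Florian first takes $30,000, leaving a balance of $1,350,000. Florian then takes one-third of the balance ($450,000), for a total of $480,000. The remaining $900,000 passes to the descendants.
The descendants' portion ($900,000) is divided into 5 shares of $180,000: Eamon, Winona, and Zainab each take $180,000; Sione's $180,000 share passes to Sione's issue; Delphine's $180,000 share passes to Delphine's issue.
Sione's share ($180,000) is divided into 3 shares of $60,000: Oskar, Hanna, and Jovan each take $60,000.
Delphine's share ($180,000) is divided into 3 shares of $60,000: Sibyl and Priya each take $60,000; Yannick's $60,000 share passes to Yannick's issue.
Yannick's share ($60,000) is divided into 2 shares of $30,000: Ione and Ualani each take $30,000.

Ione receives $30,000.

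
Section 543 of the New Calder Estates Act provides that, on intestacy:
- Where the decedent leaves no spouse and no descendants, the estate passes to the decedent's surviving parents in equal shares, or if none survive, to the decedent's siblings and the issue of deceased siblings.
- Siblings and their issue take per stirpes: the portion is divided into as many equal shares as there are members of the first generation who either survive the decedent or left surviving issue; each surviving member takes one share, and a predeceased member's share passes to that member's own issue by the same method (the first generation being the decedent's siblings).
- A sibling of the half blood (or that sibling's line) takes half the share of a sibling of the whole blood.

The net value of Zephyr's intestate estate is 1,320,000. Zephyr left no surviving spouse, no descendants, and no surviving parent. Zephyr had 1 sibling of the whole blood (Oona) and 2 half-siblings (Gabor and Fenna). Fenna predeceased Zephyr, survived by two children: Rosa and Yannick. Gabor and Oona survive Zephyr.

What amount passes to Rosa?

Rosa receives 165,000.

The entire 1,320,000 passes to the siblings and their issue.
Counting each half-blood sibling's line as half a unit, there are 2 units in 1,320,000, so one unit is 660,000. Whole-blood lines (Oona) take 660,000 each; half-blood lines (Gabor and Fenna) take 330,000 each.
Fenna's share (330,000) is divided into 2 shares of 165,000: Rosa and Yannick each take 165,000.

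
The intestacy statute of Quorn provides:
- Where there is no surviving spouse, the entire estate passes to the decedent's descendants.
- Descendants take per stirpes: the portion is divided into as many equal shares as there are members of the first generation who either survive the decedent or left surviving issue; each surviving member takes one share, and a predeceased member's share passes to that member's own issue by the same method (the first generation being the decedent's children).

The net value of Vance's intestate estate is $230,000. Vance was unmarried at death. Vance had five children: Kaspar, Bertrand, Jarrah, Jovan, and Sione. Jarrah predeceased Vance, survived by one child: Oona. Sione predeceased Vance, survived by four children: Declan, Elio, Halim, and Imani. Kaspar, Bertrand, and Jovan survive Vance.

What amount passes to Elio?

The entire $230,000 passes to the descendants.
That amount ($230,000) is divided into 5 shares of $46,000: Kaspar, Bertrand, and Jovan each take $46,000; Jarrah's $46,000 share passes to Jarrah's issue; Sione's $46,000 share passes to Sione's issue.
Jarrah's share ($46,000) passes entirely to Oona.
Sione's share ($46,000) is divided into 4 shares of $11,500: Declan, Elio, Halim, and Imani each take $11,500.

Elio receives $11,500.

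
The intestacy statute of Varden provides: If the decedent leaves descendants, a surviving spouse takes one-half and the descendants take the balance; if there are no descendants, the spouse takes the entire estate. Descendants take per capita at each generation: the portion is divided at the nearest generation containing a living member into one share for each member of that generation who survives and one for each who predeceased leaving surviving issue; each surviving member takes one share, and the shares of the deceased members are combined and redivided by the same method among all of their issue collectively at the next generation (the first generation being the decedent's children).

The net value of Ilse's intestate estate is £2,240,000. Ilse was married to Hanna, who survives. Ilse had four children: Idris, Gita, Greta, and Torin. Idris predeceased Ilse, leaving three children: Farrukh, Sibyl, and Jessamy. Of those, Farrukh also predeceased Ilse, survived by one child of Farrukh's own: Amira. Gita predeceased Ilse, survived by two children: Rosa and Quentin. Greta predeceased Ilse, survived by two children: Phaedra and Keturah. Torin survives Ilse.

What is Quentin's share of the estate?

Hanna takes one-half of £2,240,000 = £1,120,000. The remaining £1,120,000 passes to the descendants.
The descendants' portion (£1,120,000) is divided at the children's generation into 4 shares of £280,000. Torin takes £280,000. The 3 shares of the deceased (Idris, Gita, and Greta) are combined into a pool of £840,000.
That pool (£840,000) is divided at the grandchildren's generation into 7 shares of £120,000. Sibyl, Jessamy, Rosa, Quentin, Phaedra, and Keturah each take £120,000. The remaining share for the deceased Farrukh (£120,000) is carried to the next generation.
That pool (£120,000) passes entirely to Amira, the sole taker at the great-grandchildren's generation.

Quentin receives £120,000.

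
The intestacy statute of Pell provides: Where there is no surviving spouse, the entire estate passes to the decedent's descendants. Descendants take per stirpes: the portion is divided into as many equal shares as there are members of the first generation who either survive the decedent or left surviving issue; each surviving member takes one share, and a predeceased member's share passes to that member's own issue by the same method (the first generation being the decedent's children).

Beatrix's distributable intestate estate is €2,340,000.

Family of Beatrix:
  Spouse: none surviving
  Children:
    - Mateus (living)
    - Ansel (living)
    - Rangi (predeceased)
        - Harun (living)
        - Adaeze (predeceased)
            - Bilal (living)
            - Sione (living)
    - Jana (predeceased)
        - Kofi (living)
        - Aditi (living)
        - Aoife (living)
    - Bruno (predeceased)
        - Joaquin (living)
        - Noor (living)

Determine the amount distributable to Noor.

Noor receives €234,000.

The entire €2,340,000 passes to the descendants.
That amount (€2,340,000) is divided into 5 shares of €468,000: Mateus and Ansel each take €468,000; Rangi's €468,000 share passes to Rangi's issue; Jana's €468,000 share passes to Jana's issue; Bruno's €468,000 share passes to Bruno's issue.
Rangi's share (€468,000) is divided into 2 shares of €234,000: Harun takes €234,000; Adaeze's €234,000 share passes to Adaeze's issue.
Adaeze's share (€234,000) is divided into 2 shares of €117,000: Bilal and Sione each take €117,000.
Jana's share (€468,000) is divided into 3 shares of €156,000: Kofi, Aditi, and Aoife each take €156,000.
Bruno's share (€468,000) is divided into 2 shares of €234,000: Joaquin and Noor each take €234,000.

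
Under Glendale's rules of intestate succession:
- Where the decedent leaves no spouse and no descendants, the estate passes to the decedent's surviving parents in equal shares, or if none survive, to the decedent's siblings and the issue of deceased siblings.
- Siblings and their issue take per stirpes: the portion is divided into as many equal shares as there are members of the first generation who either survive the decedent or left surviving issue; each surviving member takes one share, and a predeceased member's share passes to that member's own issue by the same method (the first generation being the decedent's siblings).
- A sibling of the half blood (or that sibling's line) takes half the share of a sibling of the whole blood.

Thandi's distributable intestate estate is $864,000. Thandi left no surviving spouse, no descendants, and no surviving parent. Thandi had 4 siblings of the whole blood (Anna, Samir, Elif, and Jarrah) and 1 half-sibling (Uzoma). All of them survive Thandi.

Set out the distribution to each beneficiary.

The entire $864,000 passes to the siblings and their issue.
Counting each half-blood sibling's line as half a unit, there are 9/2 units in $864,000, so one unit is $192,000. Whole-blood lines (Anna, Samir, Elif, and Jarrah) take $192,000 each; half-blood lines (Uzoma) take $96,000 each.

Anna: $192,000; Samir: $192,000; Elif: $192,000; Uzoma: $96,000; Jarrah: $192,000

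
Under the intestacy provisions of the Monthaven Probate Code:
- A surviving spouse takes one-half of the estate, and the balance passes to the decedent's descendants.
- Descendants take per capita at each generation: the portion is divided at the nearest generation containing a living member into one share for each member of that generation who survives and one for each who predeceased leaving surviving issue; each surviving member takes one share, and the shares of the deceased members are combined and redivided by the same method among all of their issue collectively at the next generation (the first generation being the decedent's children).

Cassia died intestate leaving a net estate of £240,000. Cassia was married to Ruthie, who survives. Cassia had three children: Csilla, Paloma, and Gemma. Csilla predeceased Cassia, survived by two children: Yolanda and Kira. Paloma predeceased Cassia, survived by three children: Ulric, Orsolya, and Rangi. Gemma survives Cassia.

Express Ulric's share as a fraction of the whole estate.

Ulric receives 1/15 of the estate.

Ruthie takes one-half of £240,000 = £120,000. The remaining £120,000 passes to the descendants.
The descendants' portion (£120,000) is divided at the children's generation into 3 shares of £40,000. Gemma takes £40,000. The 2 shares of the deceased (Csilla and Paloma) are combined into a pool of £80,000.
That pool (£80,000) is divided at the grandchildren's generation equally among Yolanda, Kira, Ulric, Orsolya, and Rangi: £16,000 each.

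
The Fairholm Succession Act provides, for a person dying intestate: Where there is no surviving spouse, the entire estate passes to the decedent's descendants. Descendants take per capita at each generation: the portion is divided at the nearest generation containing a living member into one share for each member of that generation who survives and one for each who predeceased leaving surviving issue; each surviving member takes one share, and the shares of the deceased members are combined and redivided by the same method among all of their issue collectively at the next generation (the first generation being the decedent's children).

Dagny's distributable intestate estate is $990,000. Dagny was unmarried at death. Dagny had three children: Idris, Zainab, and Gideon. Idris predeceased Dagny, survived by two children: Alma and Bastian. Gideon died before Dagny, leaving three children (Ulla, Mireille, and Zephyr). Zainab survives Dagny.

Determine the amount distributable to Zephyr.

The entire $990,000 passes to the descendants.
That amount ($990,000) is divided at the children's generation into 3 shares of $330,000. Zainab takes $330,000. The 2 shares of the deceased (Idris and Gideon) are combined into a pool of $660,000.
That pool ($660,000) is divided at the grandchildren's generation equally among Alma, Bastian, Ulla, Mireille, and Zephyr: $132,000 each.

Zephyr receives $132,000.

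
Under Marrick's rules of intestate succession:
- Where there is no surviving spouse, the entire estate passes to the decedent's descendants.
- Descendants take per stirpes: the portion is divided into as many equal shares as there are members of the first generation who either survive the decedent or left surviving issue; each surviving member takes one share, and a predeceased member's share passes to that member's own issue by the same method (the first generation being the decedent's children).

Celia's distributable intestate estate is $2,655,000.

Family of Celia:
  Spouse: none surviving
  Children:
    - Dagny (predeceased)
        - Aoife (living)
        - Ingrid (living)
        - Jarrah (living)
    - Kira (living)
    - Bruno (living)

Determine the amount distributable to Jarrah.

The entire $2,655,000 passes to the descendants.
That amount ($2,655,000) is divided into 3 shares of $885,000: Kira and Bruno each take $885,000; Dagny's $885,000 share passes to Dagny's issue.
Dagny's share ($885,000) is divided into 3 shares of $295,000: Aoife, Ingrid, and Jarrah each take $295,000.

Jarrah receives $295,000.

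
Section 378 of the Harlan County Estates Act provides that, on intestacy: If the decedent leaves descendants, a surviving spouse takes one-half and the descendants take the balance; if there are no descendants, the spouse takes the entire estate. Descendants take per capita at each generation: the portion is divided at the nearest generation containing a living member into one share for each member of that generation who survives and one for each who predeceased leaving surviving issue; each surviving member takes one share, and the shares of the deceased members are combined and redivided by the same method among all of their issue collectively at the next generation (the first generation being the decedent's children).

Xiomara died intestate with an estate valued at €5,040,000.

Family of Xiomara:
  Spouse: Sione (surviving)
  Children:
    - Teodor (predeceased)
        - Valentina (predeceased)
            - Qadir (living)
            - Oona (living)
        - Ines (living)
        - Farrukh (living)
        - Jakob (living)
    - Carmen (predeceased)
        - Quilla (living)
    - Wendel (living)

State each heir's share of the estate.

Sione takes one-half of €5,040,000 = €2,520,000. The remaining €2,520,000 passes to the descendants.
The descendants' portion (€2,520,000) is divided at the children's generation into 3 shares of €840,000. Wendel takes €840,000. The 2 shares of the deceased (Teodor and Carmen) are combined into a pool of €1,680,000.
That pool (€1,680,000) is divided at the grandchildren's generation into 5 shares of €336,000. Ines, Farrukh, Jakob, and Quilla each take €336,000. The remaining share for the deceased Valentina (€336,000) is carried to the next generation.
That pool (€336,000) is divided at the great-grandchildren's generation equally among Qadir and Oona: €168,000 each.

Sione: €2,520,000; Qadir: €168,000; Oona: €168,000; Ines: €336,000; Farrukh: €336,000; Jakob: €336,000; Quilla: €336,000; Wendel: €840,000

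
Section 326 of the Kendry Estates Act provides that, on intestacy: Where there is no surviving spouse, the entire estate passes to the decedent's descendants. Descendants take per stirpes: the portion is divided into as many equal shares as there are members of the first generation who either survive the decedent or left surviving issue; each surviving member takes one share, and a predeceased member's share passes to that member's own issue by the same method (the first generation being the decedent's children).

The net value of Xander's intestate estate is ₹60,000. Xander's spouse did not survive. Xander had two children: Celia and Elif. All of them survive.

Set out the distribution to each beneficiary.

The entire ₹60,000 passes to the descendants.
That amount (₹60,000) is divided into 2 shares of ₹30,000: Celia and Elif each take ₹30,000.

Celia: ₹30,000; Elif: ₹30,000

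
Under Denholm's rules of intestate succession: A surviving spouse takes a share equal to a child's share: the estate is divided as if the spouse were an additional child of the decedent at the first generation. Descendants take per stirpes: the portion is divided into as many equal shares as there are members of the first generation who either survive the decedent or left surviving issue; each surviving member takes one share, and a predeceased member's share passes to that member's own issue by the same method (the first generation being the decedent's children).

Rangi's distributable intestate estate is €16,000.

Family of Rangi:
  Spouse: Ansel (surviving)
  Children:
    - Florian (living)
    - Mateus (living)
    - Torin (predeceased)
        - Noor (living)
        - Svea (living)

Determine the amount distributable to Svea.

Svea receives €2,000.

The spouse counts as an additional share at the children's level, so there are 4 primary shares of €4,000. Ansel takes one such share (€4,000).
The children's combined portion (€12,000) is divided into 3 shares of €4,000: Florian and Mateus each take €4,000; Torin's €4,000 share passes to Torin's issue.
Torin's share (€4,000) is divided into 2 shares of €2,000: Noor and Svea each take €2,000.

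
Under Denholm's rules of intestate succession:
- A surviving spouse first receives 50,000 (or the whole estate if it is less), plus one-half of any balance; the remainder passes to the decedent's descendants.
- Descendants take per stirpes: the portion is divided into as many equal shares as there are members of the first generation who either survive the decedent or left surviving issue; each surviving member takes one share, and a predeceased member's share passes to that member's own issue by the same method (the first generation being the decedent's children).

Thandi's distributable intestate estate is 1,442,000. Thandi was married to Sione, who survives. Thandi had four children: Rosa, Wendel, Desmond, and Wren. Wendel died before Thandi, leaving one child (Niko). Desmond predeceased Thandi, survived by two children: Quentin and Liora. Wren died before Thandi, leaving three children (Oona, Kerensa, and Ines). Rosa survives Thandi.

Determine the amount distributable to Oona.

Sione first takes 50,000, leaving a balance of 1,392,000. Sione then takes one-half of the balance (696,000), for a total of 746,000. The remaining 696,000 passes to the descendants.
The descendants' portion (696,000) is divided into 4 shares of 174,000: Rosa takes 174,000; Wendel's 174,000 share passes to Wendel's issue; Desmond's 174,000 share passes to Desmond's issue; Wren's 174,000 share passes to Wren's issue.
Wendel's share (174,000) passes entirely to Niko.
Desmond's share (174,000) is divided into 2 shares of 87,000: Quentin and Liora each take 87,000.
Wren's share (174,000) is divided into 3 shares of 58,000: Oona, Kerensa, and Ines each take 58,000.

Oona receives 58,000.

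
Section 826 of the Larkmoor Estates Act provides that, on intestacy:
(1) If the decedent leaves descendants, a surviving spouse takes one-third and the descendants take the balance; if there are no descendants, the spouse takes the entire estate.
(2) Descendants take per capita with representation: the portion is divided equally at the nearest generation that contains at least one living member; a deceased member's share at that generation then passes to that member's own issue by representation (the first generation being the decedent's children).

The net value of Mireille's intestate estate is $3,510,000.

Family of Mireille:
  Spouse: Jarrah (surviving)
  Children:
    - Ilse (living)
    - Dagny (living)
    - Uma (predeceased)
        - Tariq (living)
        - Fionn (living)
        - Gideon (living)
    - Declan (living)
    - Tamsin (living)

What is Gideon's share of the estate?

Jarrah takes one-third of $3,510,000 = $1,170,000. The remaining $2,340,000 passes to the descendants.
The descendants' portion ($2,340,000) is divided into 5 shares of $468,000: Ilse, Dagny, Declan, and Tamsin each take $468,000; Uma's $468,000 share passes to Uma's issue.
Uma's share ($468,000) is divided into 3 shares of $156,000: Tariq, Fionn, and Gideon each take $156,000.

Gideon receives $156,000.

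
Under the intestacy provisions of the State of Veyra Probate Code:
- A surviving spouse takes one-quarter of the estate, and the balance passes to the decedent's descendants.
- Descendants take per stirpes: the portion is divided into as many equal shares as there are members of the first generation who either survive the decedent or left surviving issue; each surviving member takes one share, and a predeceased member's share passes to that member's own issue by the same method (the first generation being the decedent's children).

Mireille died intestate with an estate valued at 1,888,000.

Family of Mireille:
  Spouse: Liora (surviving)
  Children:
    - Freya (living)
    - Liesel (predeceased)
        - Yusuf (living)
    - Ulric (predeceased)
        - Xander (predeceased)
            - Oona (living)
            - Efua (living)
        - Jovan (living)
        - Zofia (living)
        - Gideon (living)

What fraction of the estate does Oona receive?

Oona receives 1/32 of the estate.

Liora takes one-quarter of 1,888,000 = 472,000. The remaining 1,416,000 passes to the descendants.
The descendants' portion (1,416,000) is divided into 3 shares of 472,000: Freya takes 472,000; Liesel's 472,000 share passes to Liesel's issue; Ulric's 472,000 share passes to Ulric's issue.
Liesel's share (472,000) passes entirely to Yusuf.
Ulric's share (472,000) is divided into 4 shares of 118,000: Jovan, Zofia, and Gideon each take 118,000; Xander's 118,000 share passes to Xander's issue.
Xander's share (118,000) is divided into 2 shares of 59,000: Oona and Efua each take 59,000.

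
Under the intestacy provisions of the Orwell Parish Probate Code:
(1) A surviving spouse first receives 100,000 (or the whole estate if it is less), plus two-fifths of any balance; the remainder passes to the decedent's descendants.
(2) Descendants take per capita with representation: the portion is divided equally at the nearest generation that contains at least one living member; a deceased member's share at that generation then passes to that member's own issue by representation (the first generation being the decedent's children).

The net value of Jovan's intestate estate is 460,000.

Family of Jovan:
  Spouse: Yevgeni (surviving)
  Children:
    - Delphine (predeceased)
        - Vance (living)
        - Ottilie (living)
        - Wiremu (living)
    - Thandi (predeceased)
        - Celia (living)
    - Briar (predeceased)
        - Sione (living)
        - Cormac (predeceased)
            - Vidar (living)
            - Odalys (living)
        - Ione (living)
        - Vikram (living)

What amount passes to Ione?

Ione receives 27,000.

Yevgeni first takes 100,000, leaving a balance of 360,000. Yevgeni then takes two-fifths of the balance (144,000), for a total of 244,000. The remaining 216,000 passes to the descendants.
No child survives, so the initial division is made at the grandchildren's generation.
The descendants' portion (216,000) is divided into 8 shares of 27,000: Vance, Ottilie, Wiremu, Celia, Sione, Ione, and Vikram each take 27,000; Cormac's 27,000 share passes to Cormac's issue.
Cormac's share (27,000) is divided into 2 shares of 13,500: Vidar and Odalys each take 13,500.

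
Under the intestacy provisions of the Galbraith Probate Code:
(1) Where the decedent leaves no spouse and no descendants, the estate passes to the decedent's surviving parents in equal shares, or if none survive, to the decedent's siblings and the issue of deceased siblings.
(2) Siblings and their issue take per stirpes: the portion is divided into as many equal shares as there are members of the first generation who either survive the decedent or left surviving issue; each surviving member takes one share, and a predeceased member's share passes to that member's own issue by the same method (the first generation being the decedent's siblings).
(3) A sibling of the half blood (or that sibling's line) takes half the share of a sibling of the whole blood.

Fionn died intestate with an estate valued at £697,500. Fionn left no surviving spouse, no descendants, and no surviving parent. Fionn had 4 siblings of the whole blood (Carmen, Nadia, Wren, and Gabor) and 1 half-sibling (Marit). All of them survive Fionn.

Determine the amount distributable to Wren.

Wren receives £155,000.

The entire £697,500 passes to the siblings and their issue.
Counting each half-blood sibling's line as half a unit, there are 9/2 units in £697,500, so one unit is £155,000. Whole-blood lines (Carmen, Nadia, Wren, and Gabor) take £155,000 each; half-blood lines (Marit) take £77,500 each.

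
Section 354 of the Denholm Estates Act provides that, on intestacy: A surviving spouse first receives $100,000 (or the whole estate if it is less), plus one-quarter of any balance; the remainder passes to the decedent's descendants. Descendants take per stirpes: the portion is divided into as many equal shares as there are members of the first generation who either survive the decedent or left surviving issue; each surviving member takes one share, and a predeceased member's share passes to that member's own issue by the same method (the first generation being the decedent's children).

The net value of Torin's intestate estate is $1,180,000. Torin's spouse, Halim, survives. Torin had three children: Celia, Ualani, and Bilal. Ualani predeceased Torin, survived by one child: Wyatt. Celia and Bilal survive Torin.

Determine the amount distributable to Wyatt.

Wyatt receives $270,000.

Halim first takes $100,000, leaving a balance of $1,080,000. Halim then takes one-quarter of the balance ($270,000), for a total of $370,000. The remaining $810,000 passes to the descendants.
The descendants' portion ($810,000) is divided into 3 shares of $270,000: Celia and Bilal each take $270,000; Ualani's $270,000 share passes to Ualani's issue.
Ualani's share ($270,000) passes entirely to Wyatt.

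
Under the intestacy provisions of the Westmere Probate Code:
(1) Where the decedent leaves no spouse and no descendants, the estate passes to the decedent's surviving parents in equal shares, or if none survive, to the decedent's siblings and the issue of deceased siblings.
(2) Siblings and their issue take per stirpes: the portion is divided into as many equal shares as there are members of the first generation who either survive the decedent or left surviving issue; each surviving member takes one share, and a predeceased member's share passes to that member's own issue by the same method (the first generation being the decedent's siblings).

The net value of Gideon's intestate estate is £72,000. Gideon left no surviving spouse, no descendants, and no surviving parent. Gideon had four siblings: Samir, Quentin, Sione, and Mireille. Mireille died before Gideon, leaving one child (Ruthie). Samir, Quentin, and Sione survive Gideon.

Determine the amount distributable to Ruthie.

Ruthie receives £18,000.

The entire £72,000 passes to the siblings and their issue.
That amount (£72,000) is divided into 4 shares of £18,000: Samir, Quentin, and Sione each take £18,000; Mireille's £18,000 share passes to Mireille's issue.
Mireille's share (£18,000) passes entirely to Ruthie.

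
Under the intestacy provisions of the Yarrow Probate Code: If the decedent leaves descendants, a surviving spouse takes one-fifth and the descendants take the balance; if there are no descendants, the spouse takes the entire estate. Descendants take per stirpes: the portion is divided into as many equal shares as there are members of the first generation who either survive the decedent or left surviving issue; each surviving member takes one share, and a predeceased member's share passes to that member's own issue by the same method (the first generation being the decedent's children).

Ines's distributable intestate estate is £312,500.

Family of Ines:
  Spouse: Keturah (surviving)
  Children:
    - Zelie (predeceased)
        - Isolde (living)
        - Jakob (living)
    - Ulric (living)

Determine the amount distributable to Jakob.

Jakob receives £62,500.

Keturah takes one-fifth of £312,500 = £62,500. The remaining £250,000 passes to the descendants.
The descendants' portion (£250,000) is divided into 2 shares of £125,000: Ulric takes £125,000; Zelie's £125,000 share passes to Zelie's issue.
Zelie's share (£125,000) is divided into 2 shares of £62,500: Isolde and Jakob each take £62,500.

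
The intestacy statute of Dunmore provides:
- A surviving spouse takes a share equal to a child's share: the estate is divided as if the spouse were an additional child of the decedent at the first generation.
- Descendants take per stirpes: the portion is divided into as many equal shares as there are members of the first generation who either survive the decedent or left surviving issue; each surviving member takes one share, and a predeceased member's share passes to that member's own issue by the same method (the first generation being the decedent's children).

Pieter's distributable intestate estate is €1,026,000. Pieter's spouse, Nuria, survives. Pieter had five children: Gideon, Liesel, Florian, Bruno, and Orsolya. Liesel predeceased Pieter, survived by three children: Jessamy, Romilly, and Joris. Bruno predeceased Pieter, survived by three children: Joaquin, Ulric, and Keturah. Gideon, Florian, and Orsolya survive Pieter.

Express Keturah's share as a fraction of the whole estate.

Keturah receives 1/18 of the estate.

The spouse counts as an additional share at the children's level, so there are 6 primary shares of €171,000. Nuria takes one such share (€171,000).
The children's combined portion (€855,000) is divided into 5 shares of €171,000: Gideon, Florian, and Orsolya each take €171,000; Liesel's €171,000 share passes to Liesel's issue; Bruno's €171,000 share passes to Bruno's issue.
Liesel's share (€171,000) is divided into 3 shares of €57,000: Jessamy, Romilly, and Joris each take €57,000.
Bruno's share (€171,000) is divided into 3 shares of €57,000: Joaquin, Ulric, and Keturah each take €57,000.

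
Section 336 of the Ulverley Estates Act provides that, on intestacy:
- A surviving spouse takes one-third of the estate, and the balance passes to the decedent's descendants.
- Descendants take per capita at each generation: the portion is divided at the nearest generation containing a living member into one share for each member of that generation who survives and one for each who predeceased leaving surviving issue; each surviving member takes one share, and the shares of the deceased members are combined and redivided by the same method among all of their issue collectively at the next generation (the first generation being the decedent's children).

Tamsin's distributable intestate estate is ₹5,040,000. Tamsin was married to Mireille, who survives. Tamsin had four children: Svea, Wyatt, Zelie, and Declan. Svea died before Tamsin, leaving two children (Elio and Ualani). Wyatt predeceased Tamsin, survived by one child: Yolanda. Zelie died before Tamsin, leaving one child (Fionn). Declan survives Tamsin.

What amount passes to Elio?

Mireille takes one-third of ₹5,040,000 = ₹1,680,000. The remaining ₹3,360,000 passes to the descendants.
The descendants' portion (₹3,360,000) is divided at the children's generation into 4 shares of ₹840,000. Declan takes ₹840,000. The 3 shares of the deceased (Svea, Wyatt, and Zelie) are combined into a pool of ₹2,520,000.
That pool (₹2,520,000) is divided at the grandchildren's generation equally among Elio, Ualani, Yolanda, and Fionn: ₹630,000 each.

Elio receives ₹630,000.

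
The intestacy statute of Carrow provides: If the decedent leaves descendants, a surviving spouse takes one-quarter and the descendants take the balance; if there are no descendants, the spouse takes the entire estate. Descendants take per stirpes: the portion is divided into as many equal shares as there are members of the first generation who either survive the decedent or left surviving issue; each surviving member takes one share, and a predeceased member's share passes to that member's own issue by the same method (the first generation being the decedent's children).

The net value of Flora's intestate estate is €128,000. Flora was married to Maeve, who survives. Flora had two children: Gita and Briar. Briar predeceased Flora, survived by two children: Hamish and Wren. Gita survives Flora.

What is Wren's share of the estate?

Maeve takes one-quarter of €128,000 = €32,000. The remaining €96,000 passes to the descendants.
The descendants' portion (€96,000) is divided into 2 shares of €48,000: Gita takes €48,000; Briar's €48,000 share passes to Briar's issue.
Briar's share (€48,000) is divided into 2 shares of €24,000: Hamish and Wren each take €24,000.

Wren receives €24,000.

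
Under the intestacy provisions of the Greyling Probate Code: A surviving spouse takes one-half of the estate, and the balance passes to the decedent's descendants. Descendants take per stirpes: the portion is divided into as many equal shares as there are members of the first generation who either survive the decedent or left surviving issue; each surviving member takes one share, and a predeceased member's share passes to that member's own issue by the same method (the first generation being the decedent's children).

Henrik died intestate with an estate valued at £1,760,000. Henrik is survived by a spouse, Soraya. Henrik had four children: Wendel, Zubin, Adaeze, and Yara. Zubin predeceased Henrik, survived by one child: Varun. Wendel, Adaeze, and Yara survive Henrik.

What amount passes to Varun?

Soraya takes one-half of £1,760,000 = £880,000. The remaining £880,000 passes to the descendants.
The descendants' portion (£880,000) is divided into 4 shares of £220,000: Wendel, Adaeze, and Yara each take £220,000; Zubin's £220,000 share passes to Zubin's issue.
Zubin's share (£220,000) passes entirely to Varun.

Varun receives £220,000.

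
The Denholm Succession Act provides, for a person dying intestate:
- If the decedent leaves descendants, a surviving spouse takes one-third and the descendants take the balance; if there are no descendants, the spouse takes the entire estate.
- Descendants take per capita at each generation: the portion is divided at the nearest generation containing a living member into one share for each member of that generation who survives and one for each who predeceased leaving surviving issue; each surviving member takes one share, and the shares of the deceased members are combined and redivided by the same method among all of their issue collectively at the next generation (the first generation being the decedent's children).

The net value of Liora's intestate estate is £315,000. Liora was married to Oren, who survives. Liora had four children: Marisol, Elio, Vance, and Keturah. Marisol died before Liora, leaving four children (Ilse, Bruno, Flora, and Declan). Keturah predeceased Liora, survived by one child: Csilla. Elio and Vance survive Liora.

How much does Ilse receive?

Oren takes one-third of £315,000 = £105,000. The remaining £210,000 passes to the descendants.
The descendants' portion (£210,000) is divided at the children's generation into 4 shares of £52,500. Elio and Vance each take £52,500. The 2 shares of the deceased (Marisol and Keturah) are combined into a pool of £105,000.
That pool (£105,000) is divided at the grandchildren's generation equally among Ilse, Bruno, Flora, Declan, and Csilla: £21,000 each.

Ilse receives £21,000.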